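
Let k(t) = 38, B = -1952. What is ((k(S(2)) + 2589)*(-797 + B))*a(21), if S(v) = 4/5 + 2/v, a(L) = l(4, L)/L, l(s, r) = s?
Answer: -28886492/21 ≈ -1.3755e+6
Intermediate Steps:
a(L) = 4/L
S(v) = ⅘ + 2/v (S(v) = 4*(⅕) + 2/v = ⅘ + 2/v)
((k(S(2)) + 2589)*(-797 + B))*a(21) = ((38 + 2589)*(-797 - 1952))*(4/21) = (2627*(-2749))*(4*(1/21)) = -7221623*4/21 = -28886492/21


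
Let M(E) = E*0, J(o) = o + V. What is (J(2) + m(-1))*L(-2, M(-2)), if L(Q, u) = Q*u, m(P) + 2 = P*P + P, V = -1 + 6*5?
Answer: 0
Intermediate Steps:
V = 29 (V = -1 + 30 = 29)
J(o) = 29 + o (J(o) = o + 29 = 29 + o)
m(P) = -2 + P + P² (m(P) = -2 + (P*P + P) = -2 + (P² + P) = -2 + (P + P²) = -2 + P + P²)
M(E) = 0
(J(2) + m(-1))*L(-2, M(-2)) = ((29 + 2) + (-2 - 1 + (-1)²))*(-2*0) = (31 + (-2 - 1 + 1))*0 = (31 - 2)*0 = 29*0 = 0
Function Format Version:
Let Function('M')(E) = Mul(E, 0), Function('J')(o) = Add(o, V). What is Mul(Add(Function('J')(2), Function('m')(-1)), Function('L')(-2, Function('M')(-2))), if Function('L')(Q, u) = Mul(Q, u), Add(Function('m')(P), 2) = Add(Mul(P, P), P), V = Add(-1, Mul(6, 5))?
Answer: 0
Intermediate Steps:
V = 29 (V = Add(-1, 30) = 29)
Function('J')(o) = Add(29, o) (Function('J')(o) = Add(o, 29) = Add(29, o))
Function('m')(P) = Add(-2, P, Pow(P, 2)) (Function('m')(P) = Add(-2, Add(Mul(P, P), P)) = Add(-2, Add(Pow(P, 2), P)) = Add(-2, Add(P, Pow(P, 2))) = Add(-2, P, Pow(P, 2)))
Function('M')(E) = 0
Mul(Add(Function('J')(2), Function('m')(-1)), Function('L')(-2, Function('M')(-2))) = Mul(Add(Add(29, 2), Add(-2, -1, Pow(-1, 2))), Mul(-2, 0)) = Mul(Add(31, Add(-2, -1, 1)), 0) = Mul(Add(31, -2), 0) = Mul(29, 0) = 0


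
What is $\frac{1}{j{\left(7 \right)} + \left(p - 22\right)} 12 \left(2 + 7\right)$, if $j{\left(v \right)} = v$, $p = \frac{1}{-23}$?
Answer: $- \frac{1242}{173} \approx -7.1792$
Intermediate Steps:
$p = - \frac{1}{23} \approx -0.043478$
$\frac{1}{j{\left(7 \right)} + \left(p - 22\right)} 12 \left(2 + 7\right) = \frac{1}{7 - \frac{507}{23}} \cdot 12 \left(2 + 7\right) = \frac{1}{7 - \frac{507}{23}} \cdot 12 \cdot 9 = \frac{1}{- \frac{346}{23}} \cdot 12 \cdot 9 = \left(- \frac{23}{346}\right) 12 \cdot 9 = \left(- \frac{138}{173}\right) 9 = - \frac{1242}{173}$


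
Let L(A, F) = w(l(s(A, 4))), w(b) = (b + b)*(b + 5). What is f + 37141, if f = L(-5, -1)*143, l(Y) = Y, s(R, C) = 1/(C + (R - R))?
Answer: 300131/8 ≈ 37516.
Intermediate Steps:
s(R, C) = 1/C (s(R, C) = 1/(C + 0) = 1/C)
w(b) = 2*b*(5 + b) (w(b) = (2*b)*(5 + b) = 2*b*(5 + b))
L(A, F) = 21/8 (L(A, F) = 2*(5 + 1/4)/4 = 2*(1/4)*(5 + 1/4) = 2*(1/4)*(21/4) = 21/8)
f = 3003/8 (f = (21/8)*143 = 3003/8 ≈ 375.38)
f + 37141 = 3003/8 + 37141 = 300131/8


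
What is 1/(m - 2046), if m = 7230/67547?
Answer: -67547/138193932 ≈ -0.00048878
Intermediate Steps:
m = 7230/67547 (m = 7230*(1/67547) = 7230/67547 ≈ 0.10704)
1/(m - 2046) = 1/(7230/67547 - 2046) = 1/(-138193932/67547) = -67547/138193932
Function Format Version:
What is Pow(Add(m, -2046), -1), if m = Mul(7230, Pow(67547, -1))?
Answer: Rational(-67547, 138193932) ≈ -0.00048878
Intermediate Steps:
m = Rational(7230, 67547) (m = Mul(7230, Rational(1, 67547)) = Rational(7230, 67547) ≈ 0.10704)
Pow(Add(m, -2046), -1) = Pow(Add(Rational(7230, 67547), -2046), -1) = Pow(Rational(-138193932, 67547), -1) = Rational(-67547, 138193932)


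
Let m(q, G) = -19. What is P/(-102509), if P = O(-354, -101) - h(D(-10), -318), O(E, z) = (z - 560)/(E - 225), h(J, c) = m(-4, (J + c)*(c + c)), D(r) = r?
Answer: -11662/59352711 ≈ -0.00019649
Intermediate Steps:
h(J, c) = -19
O(E, z) = (-560 + z)/(-225 + E)
P = 11662/579 (P = (-560 - 101)/(-225 - 354) - 1*(-19) = -661/(-579) + 19 = -1/579*(-661) + 19 = 661/579 + 19 = 11662/579 ≈ 20.142)
P/(-102509) = (11662/579)/(-102509) = (11662/579)*(-1/102509) = -11662/59352711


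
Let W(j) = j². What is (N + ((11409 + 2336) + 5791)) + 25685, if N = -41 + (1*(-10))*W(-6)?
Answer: 44820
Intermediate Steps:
N = -401 (N = -41 + (1*(-10))*(-6)² = -41 - 10*36 = -41 - 360 = -401)
(N + ((11409 + 2336) + 5791)) + 25685 = (-401 + ((11409 + 2336) + 5791)) + 25685 = (-401 + (13745 + 5791)) + 25685 = (-401 + 19536) + 25685 = 19135 + 25685 = 44820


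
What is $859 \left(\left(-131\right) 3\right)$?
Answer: $-337587$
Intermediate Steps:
$859 \left(\left(-131\right) 3\right) = 859 \left(-393\right) = -337587$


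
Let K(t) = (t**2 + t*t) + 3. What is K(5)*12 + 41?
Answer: 677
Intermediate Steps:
K(t) = 3 + 2*t**2 (K(t) = (t**2 + t**2) + 3 = 2*t**2 + 3 = 3 + 2*t**2)
K(5)*12 + 41 = (3 + 2*5**2)*12 + 41 = (3 + 2*25)*12 + 41 = (3 + 50)*12 + 41 = 53*12 + 41 = 636 + 41 = 677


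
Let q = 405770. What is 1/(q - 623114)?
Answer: -1/217344 ≈ -4.6010e-6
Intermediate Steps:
1/(q - 623114) = 1/(405770 - 623114) = 1/(-217344) = -1/217344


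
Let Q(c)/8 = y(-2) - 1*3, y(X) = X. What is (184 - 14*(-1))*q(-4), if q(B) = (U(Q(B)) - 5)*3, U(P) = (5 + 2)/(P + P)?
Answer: -120879/40 ≈ -3022.0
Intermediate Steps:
Q(c) = -40 (Q(c) = 8*(-2 - 1*3) = 8*(-2 - 3) = 8*(-5) = -40)
U(P) = 7/(2*P) (U(P) = 7/((2*P)) = 7*(1/(2*P)) = 7/(2*P))
q(B) = -1221/80 (q(B) = ((7/2)/(-40) - 5)*3 = ((7/2)*(-1/40) - 5)*3 = (-7/80 - 5)*3 = -407/80*3 = -1221/80)
(184 - 14*(-1))*q(-4) = (184 - 14*(-1))*(-1221/80) = (184 + 14)*(-1221/80) = 198*(-1221/80) = -120879/40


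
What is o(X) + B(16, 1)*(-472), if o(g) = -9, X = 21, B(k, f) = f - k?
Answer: 7071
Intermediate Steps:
o(X) + B(16, 1)*(-472) = -9 + (1 - 1*16)*(-472) = -9 + (1 - 16)*(-472) = -9 - 15*(-472) = -9 + 7080 = 7071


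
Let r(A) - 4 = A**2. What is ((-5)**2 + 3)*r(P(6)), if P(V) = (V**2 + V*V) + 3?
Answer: 157612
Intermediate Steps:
P(V) = 3 + 2*V**2 (P(V) = (V**2 + V**2) + 3 = 2*V**2 + 3 = 3 + 2*V**2)
r(A) = 4 + A**2
((-5)**2 + 3)*r(P(6)) = ((-5)**2 + 3)*(4 + (3 + 2*6**2)**2) = (25 + 3)*(4 + (3 + 2*36)**2) = 28*(4 + (3 + 72)**2) = 28*(4 + 75**2) = 28*(4 + 5625) = 28*5629 = 157612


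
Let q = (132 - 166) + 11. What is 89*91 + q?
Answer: 8076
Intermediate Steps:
q = -23 (q = -34 + 11 = -23)
89*91 + q = 89*91 - 23 = 8099 - 23 = 8076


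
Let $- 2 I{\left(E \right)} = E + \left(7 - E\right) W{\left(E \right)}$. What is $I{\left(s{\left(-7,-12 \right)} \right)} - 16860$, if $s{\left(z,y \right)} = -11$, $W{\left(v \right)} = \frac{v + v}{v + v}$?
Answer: $- \frac{33727}{2} \approx -16864.0$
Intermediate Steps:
$W{\left(v \right)} = 1$ ($W{\left(v \right)} = \frac{2 v}{2 v} = 2 v \frac{1}{2 v} = 1$)
$I{\left(E \right)} = - \frac{7}{2}$ ($I{\left(E \right)} = - \frac{E + \left(7 - E\right) 1}{2} = - \frac{E - \left(-7 + E\right)}{2} = \left(- \frac{1}{2}\right) 7 = - \frac{7}{2}$)
$I{\left(s{\left(-7,-12 \right)} \right)} - 16860 = - \frac{7}{2} - 16860 = - \frac{33727}{2}$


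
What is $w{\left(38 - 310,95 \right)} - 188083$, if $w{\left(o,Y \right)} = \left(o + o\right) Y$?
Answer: $-239763$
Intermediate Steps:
$w{\left(o,Y \right)} = 2 Y o$ ($w{\left(o,Y \right)} = 2 o Y = 2 Y o$)
$w{\left(38 - 310,95 \right)} - 188083 = 2 \cdot 95 \left(38 - 310\right) - 188083 = 2 \cdot 95 \left(-272\right) - 188083 = -51680 - 188083 = -239763$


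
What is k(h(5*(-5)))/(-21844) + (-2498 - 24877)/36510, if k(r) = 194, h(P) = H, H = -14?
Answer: -5042187/6646037 ≈ -0.75868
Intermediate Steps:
h(P) = -14
k(h(5*(-5)))/(-21844) + (-2498 - 24877)/36510 = 194/(-21844) + (-2498 - 24877)/36510 = 194*(-1/21844) - 27375*1/36510 = -97/10922 - 1825/2434 = -5042187/6646037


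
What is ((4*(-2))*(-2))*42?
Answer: 672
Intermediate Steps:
((4*(-2))*(-2))*42 = -8*(-2)*42 = 16*42 = 672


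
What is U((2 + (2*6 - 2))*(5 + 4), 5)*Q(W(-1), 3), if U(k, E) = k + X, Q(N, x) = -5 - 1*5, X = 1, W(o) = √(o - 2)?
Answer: -1090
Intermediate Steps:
W(o) = √(-2 + o)
Q(N, x) = -10 (Q(N, x) = -5 - 5 = -10)
U(k, E) = 1 + k (U(k, E) = k + 1 = 1 + k)
U((2 + (2*6 - 2))*(5 + 4), 5)*Q(W(-1), 3) = (1 + (2 + (2*6 - 2))*(5 + 4))*(-10) = (1 + (2 + (12 - 2))*9)*(-10) = (1 + (2 + 10)*9)*(-10) = (1 + 12*9)*(-10) = (1 + 108)*(-10) = 109*(-10) = -1090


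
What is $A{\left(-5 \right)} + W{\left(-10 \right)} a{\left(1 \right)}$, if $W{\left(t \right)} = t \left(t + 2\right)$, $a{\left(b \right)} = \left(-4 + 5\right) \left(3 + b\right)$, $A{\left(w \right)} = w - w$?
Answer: $320$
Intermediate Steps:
$A{\left(w \right)} = 0$
$a{\left(b \right)} = 3 + b$ ($a{\left(b \right)} = 1 \left(3 + b\right) = 3 + b$)
$W{\left(t \right)} = t \left(2 + t\right)$
$A{\left(-5 \right)} + W{\left(-10 \right)} a{\left(1 \right)} = 0 + - 10 \left(2 - 10\right) \left(3 + 1\right) = 0 + \left(-10\right) \left(-8\right) 4 = 0 + 80 \cdot 4 = 0 + 320 = 320$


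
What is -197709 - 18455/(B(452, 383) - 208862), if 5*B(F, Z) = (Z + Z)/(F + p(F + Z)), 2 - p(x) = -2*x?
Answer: -219270420190383/1109056837 ≈ -1.9771e+5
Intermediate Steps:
p(x) = 2 + 2*x (p(x) = 2 - (-2)*x = 2 + 2*x)
B(F, Z) = 2*Z/(5*(2 + 2*Z + 3*F)) (B(F, Z) = ((Z + Z)/(F + (2 + 2*(F + Z))))/5 = ((2*Z)/(F + (2 + (2*F + 2*Z))))/5 = ((2*Z)/(F + (2 + 2*F + 2*Z)))/5 = ((2*Z)/(2 + 2*Z + 3*F))/5 = (2*Z/(2 + 2*Z + 3*F))/5 = 2*Z/(5*(2 + 2*Z + 3*F)))
-197709 - 18455/(B(452, 383) - 208862) = -197709 - 18455/((⅖)*383/(2 + 2*383 + 3*452) - 208862) = -197709 - 18455/((⅖)*383/(2 + 766 + 1356) - 208862) = -197709 - 18455/((⅖)*383/2124 - 208862) = -197709 - 18455/((⅖)*383*(1/2124) - 208862) = -197709 - 18455/(383/5310 - 208862) = -197709 - 18455/(-1109056837/5310) = -197709 - 18455*(-5310)/1109056837 = -197709 - 1*(-97996050/1109056837) = -197709 + 97996050/1109056837 = -219270420190383/1109056837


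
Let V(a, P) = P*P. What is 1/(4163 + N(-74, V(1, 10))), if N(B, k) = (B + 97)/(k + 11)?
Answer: 111/462116 ≈ 0.00024020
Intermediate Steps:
V(a, P) = P²
N(B, k) = (97 + B)/(11 + k)
1/(4163 + N(-74, V(1, 10))) = 1/(4163 + (97 - 74)/(11 + 10²)) = 1/(4163 + 23/(11 + 100)) = 1/(4163 + 23/111) = 1/(462116/111) = 111/462116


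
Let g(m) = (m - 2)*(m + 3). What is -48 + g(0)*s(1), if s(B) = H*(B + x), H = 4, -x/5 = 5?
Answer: 528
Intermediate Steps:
x = -25 (x = -5*5 = -25)
s(B) = -100 + 4*B (s(B) = 4*(B - 25) = 4*(-25 + B) = -100 + 4*B)
g(m) = (-2 + m)*(3 + m)
-48 + g(0)*s(1) = -48 + (-6 + 0 + 0²)*(-100 + 4*1) = -48 + (-6 + 0 + 0)*(-100 + 4) = -48 - 6*(-96) = -48 + 576 = 528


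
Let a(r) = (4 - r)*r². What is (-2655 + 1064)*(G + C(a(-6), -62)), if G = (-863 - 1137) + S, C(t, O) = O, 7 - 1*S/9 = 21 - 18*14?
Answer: -127280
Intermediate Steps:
S = 2142 (S = 63 - 9*(21 - 18*14) = 63 - 9*(21 - 252) = 63 - 9*(-231) = 63 + 2079 = 2142)
a(r) = r²*(4 - r)
G = 142 (G = (-863 - 1137) + 2142 = -2000 + 2142 = 142)
(-2655 + 1064)*(G + C(a(-6), -62)) = (-2655 + 1064)*(142 - 62) = -1591*80 = -127280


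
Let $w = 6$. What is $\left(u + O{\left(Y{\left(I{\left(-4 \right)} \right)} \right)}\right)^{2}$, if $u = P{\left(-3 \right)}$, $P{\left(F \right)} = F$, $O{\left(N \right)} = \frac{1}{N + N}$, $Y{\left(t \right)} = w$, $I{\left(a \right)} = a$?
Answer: $\frac{1225}{144} \approx 8.5069$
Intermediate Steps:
$Y{\left(t \right)} = 6$
$O{\left(N \right)} = \frac{1}{2 N}$
$u = -3$
$\left(u + O{\left(Y{\left(I{\left(-4 \right)} \right)} \right)}\right)^{2} = \left(-3 + \frac{1}{2 \cdot 6}\right)^{2} = \left(-3 + \frac{1}{2} \cdot \frac{1}{6}\right)^{2} = \left(-3 + \frac{1}{12}\right)^{2} = \left(- \frac{35}{12}\right)^{2} = \frac{1225}{144}$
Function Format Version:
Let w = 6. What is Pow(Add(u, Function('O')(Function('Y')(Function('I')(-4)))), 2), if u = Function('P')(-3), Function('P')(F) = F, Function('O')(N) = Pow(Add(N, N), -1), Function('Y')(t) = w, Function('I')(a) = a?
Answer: Rational(1225, 144) ≈ 8.5069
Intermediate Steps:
Function('Y')(t) = 6
Function('O')(N) = Mul(Rational(1, 2), Pow(N, -1)) (Function('O')(N) = Pow(Mul(2, N), -1) = Mul(Rational(1, 2), Pow(N, -1)))
u = -3
Pow(Add(u, Function('O')(Function('Y')(Function('I')(-4)))), 2) = Pow(Add(-3, Mul(Rational(1, 2), Pow(6, -1))), 2) = Pow(Add(-3, Mul(Rational(1, 2), Rational(1, 6))), 2) = Pow(Add(-3, Rational(1, 12)), 2) = Pow(Rational(-35, 12), 2) = Rational(1225, 144)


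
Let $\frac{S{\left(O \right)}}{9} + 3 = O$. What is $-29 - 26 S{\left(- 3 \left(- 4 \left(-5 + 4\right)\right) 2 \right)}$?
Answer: $6289$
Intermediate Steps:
$S{\left(O \right)} = -27 + 9 O$
$-29 - 26 S{\left(- 3 \left(- 4 \left(-5 + 4\right)\right) 2 \right)} = -29 - 26 \left(-27 + 9 - 3 \left(- 4 \left(-5 + 4\right)\right) 2\right) = -29 - 26 \left(-27 + 9 - 3 \left(\left(-4\right) \left(-1\right)\right) 2\right) = -29 - 26 \left(-27 + 9 \left(-3\right) 4 \cdot 2\right) = -29 - 26 \left(-27 + 9 \left(\left(-12\right) 2\right)\right) = -29 - 26 \left(-27 + 9 \left(-24\right)\right) = -29 - 26 \left(-27 - 216\right) = -29 - -6318 = -29 + 6318 = 6289$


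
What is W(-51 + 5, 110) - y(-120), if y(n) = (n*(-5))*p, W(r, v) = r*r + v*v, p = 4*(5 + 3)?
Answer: -4984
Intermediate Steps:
p = 32 (p = 4*8 = 32)
W(r, v) = r² + v²
y(n) = -160*n (y(n) = (n*(-5))*32 = -5*n*32 = -160*n)
W(-51 + 5, 110) - y(-120) = ((-51 + 5)² + 110²) - (-160)*(-120) = ((-46)² + 12100) - 1*19200 = (2116 + 12100) - 19200 = 14216 - 19200 = -4984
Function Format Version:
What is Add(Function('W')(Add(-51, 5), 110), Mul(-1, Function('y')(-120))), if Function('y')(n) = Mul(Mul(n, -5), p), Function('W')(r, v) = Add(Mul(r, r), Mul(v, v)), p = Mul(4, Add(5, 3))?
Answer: -4984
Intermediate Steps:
p = 32 (p = Mul(4, 8) = 32)
Function('W')(r, v) = Add(Pow(r, 2), Pow(v, 2))
Function('y')(n) = Mul(-160, n) (Function('y')(n) = Mul(Mul(n, -5), 32) = Mul(Mul(-5, n), 32) = Mul(-160, n))
Add(Function('W')(Add(-51, 5), 110), Mul(-1, Function('y')(-120))) = Add(Add(Pow(Add(-51, 5), 2), Pow(110, 2)), Mul(-1, Mul(-160, -120))) = Add(Add(Pow(-46, 2), 12100), Mul(-1, 19200)) = Add(Add(2116, 12100), -19200) = Add(14216, -19200) = -4984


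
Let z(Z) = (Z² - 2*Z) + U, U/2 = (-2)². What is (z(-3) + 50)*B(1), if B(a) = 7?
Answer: 511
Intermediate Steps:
U = 8 (U = 2*(-2)² = 2*4 = 8)
z(Z) = 8 + Z² - 2*Z (z(Z) = (Z² - 2*Z) + 8 = 8 + Z² - 2*Z)
(z(-3) + 50)*B(1) = ((8 + (-3)² - 2*(-3)) + 50)*7 = ((8 + 9 + 6) + 50)*7 = (23 + 50)*7 = 73*7 = 511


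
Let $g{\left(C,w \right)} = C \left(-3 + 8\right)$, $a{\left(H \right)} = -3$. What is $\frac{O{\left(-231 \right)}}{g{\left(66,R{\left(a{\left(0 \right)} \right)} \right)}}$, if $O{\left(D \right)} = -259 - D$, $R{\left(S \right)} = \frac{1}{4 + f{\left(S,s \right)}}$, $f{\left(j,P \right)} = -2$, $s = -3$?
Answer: $- \frac{14}{165} \approx -0.084849$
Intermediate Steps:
$R{\left(S \right)} = \frac{1}{2}$ ($R{\left(S \right)} = \frac{1}{4 - 2} = \frac{1}{2}$)
$g{\left(C,w \right)} = 5 C$ ($g{\left(C,w \right)} = C 5 = 5 C$)
$\frac{O{\left(-231 \right)}}{g{\left(66,R{\left(a{\left(0 \right)} \right)} \right)}} = \frac{-259 - -231}{5 \cdot 66} = \frac{-259 + 231}{330} = \left(-28\right) \frac{1}{330} = - \frac{14}{165}$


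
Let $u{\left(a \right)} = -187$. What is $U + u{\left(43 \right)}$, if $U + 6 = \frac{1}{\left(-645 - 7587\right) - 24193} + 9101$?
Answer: $\frac{288841899}{32425} \approx 8908.0$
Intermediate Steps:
$U = \frac{294905374}{32425}$ ($U = -6 + \left(\frac{1}{\left(-645 - 7587\right) - 24193} + 9101\right) = -6 + \left(\frac{1}{-8232 - 24193} + 9101\right) = -6 + \left(\frac{1}{-32425} + 9101\right) = -6 + \left(- \frac{1}{32425} + 9101\right) = -6 + \frac{295099924}{32425} = \frac{294905374}{32425} \approx 9095.0$)
$U + u{\left(43 \right)} = \frac{294905374}{32425} - 187 = \frac{288841899}{32425}$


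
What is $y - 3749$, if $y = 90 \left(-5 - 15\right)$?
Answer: $-5549$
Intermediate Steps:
$y = -1800$ ($y = 90 \left(-20\right) = -1800$)
$y - 3749 = -1800 - 3749 = -5549$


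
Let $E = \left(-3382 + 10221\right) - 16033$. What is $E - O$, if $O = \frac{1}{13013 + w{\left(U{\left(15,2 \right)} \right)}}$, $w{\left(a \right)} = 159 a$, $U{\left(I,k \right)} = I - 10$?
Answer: $- \frac{126950753}{13808} \approx -9194.0$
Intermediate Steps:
$U{\left(I,k \right)} = -10 + I$
$O = \frac{1}{13808}$ ($O = \frac{1}{13013 + 159 \left(-10 + 15\right)} = \frac{1}{13013 + 159 \cdot 5} = \frac{1}{13013 + 795} = \frac{1}{13808} \approx 7.2422 \cdot 10^{-5}$)
$E = -9194$ ($E = 6839 - 16033 = -9194$)
$E - O = -9194 - \frac{1}{13808} = - \frac{126950753}{13808}$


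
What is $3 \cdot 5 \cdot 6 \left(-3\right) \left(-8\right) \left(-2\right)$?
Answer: $-4320$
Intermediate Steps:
$3 \cdot 5 \cdot 6 \left(-3\right) \left(-8\right) \left(-2\right) = 15 \left(-18\right) \left(-8\right) \left(-2\right) = \left(-270\right) \left(-8\right) \left(-2\right) = 2160 \left(-2\right) = -4320$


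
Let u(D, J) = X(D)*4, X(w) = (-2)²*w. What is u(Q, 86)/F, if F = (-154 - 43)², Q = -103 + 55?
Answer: -768/38809 ≈ -0.019789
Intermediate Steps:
X(w) = 4*w
Q = -48
u(D, J) = 16*D (u(D, J) = (4*D)*4 = 16*D)
F = 38809 (F = (-197)² = 38809)
u(Q, 86)/F = (16*(-48))/38809 = -768*1/38809 = -768/38809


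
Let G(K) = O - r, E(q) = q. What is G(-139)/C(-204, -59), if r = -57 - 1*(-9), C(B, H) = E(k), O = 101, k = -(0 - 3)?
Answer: 149/3 ≈ 49.667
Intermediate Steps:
k = 3 (k = -1*(-3) = 3)
C(B, H) = 3
r = -48 (r = -57 + 9 = -48)
G(K) = 149 (G(K) = 101 - 1*(-48) = 101 + 48 = 149)
G(-139)/C(-204, -59) = 149/3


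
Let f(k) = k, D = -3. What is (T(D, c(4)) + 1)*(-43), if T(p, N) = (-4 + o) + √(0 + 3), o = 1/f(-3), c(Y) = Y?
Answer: 430/3 - 43*√3 ≈ 68.855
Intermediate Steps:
o = -⅓ (o = 1/(-3) = -⅓ ≈ -0.33333)
T(p, N) = -13/3 + √3 (T(p, N) = (-4 - ⅓) + √(0 + 3) = -13/3 + √3)
(T(D, c(4)) + 1)*(-43) = ((-13/3 + √3) + 1)*(-43) = (-10/3 + √3)*(-43) = 430/3 - 43*√3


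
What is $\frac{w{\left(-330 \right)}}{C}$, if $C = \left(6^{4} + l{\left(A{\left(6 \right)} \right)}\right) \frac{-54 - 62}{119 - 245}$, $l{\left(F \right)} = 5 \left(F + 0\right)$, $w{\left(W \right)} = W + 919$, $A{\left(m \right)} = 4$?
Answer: $\frac{5301}{10904} \approx 0.48615$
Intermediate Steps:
$w{\left(W \right)} = 919 + W$
$l{\left(F \right)} = 5 F$
$C = \frac{10904}{9}$ ($C = \left(6^{4} + 5 \cdot 4\right) \frac{-54 - 62}{119 - 245} = \left(1296 + 20\right) \left(- \frac{116}{-126}\right) = 1316 \left(\left(-116\right) \left(- \frac{1}{126}\right)\right) = 1316 \cdot \frac{58}{63} = \frac{10904}{9} \approx 1211.6$)
$\frac{w{\left(-330 \right)}}{C} = \frac{919 - 330}{\frac{10904}{9}} = 589 \cdot \frac{9}{10904} = \frac{5301}{10904}$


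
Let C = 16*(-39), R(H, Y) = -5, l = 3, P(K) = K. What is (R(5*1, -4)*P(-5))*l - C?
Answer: 699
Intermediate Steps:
C = -624
(R(5*1, -4)*P(-5))*l - C = -5*(-5)*3 - 1*(-624) = 25*3 + 624 = 75 + 624 = 699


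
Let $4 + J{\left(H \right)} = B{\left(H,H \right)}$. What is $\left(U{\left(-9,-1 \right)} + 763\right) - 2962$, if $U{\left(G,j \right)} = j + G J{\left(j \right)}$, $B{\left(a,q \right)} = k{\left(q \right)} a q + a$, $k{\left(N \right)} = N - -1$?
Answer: $-2155$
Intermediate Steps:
$k{\left(N \right)} = 1 + N$ ($k{\left(N \right)} = N + 1 = 1 + N$)
$B{\left(a,q \right)} = a + a q \left(1 + q\right)$ ($B{\left(a,q \right)} = \left(1 + q\right) a q + a = a \left(1 + q\right) q + a = a q \left(1 + q\right) + a = a + a q \left(1 + q\right)$)
$J{\left(H \right)} = -4 + H \left(1 + H \left(1 + H\right)\right)$
$U{\left(G,j \right)} = j + G \left(-4 + j \left(1 + j \left(1 + j\right)\right)\right)$
$\left(U{\left(-9,-1 \right)} + 763\right) - 2962 = \left(\left(-1 - 9 \left(-4 - \left(1 - \left(1 - 1\right)\right)\right)\right) + 763\right) - 2962 = \left(\left(-1 - 9 \left(-4 - \left(1 - 0\right)\right)\right) + 763\right) - 2962 = \left(\left(-1 - 9 \left(-4 - \left(1 + 0\right)\right)\right) + 763\right) - 2962 = \left(\left(-1 - 9 \left(-4 - 1\right)\right) + 763\right) - 2962 = \left(\left(-1 - -45\right) + 763\right) - 2962 = \left(\left(-1 + 45\right) + 763\right) - 2962 = \left(44 + 763\right) - 2962 = 807 - 2962 = -2155$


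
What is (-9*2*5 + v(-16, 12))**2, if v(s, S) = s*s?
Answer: 27556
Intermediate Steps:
v(s, S) = s**2
(-9*2*5 + v(-16, 12))**2 = (-9*2*5 + (-16)**2)**2 = (-18*5 + 256)**2 = (-90 + 256)**2 = 166**2 = 27556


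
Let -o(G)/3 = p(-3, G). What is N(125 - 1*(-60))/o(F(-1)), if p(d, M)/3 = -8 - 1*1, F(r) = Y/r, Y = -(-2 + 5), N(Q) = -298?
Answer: -298/81 ≈ -3.6790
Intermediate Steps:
Y = -3 (Y = -1*3 = -3)
F(r) = -3/r
p(d, M) = -27 (p(d, M) = 3*(-8 - 1*1) = 3*(-8 - 1) = 3*(-9) = -27)
o(G) = 81 (o(G) = -3*(-27) = 81)
N(125 - 1*(-60))/o(F(-1)) = -298/81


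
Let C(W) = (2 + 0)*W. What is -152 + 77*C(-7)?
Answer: -1230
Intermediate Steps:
C(W) = 2*W
-152 + 77*C(-7) = -152 + 77*(2*(-7)) = -152 + 77*(-14) = -152 - 1078 = -1230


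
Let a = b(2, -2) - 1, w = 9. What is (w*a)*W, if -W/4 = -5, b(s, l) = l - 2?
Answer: -900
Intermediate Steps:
b(s, l) = -2 + l
W = 20 (W = -4*(-5) = 20)
a = -5 (a = (-2 - 2) - 1 = -4 - 1 = -5)
(w*a)*W = (9*(-5))*20 = -45*20 = -900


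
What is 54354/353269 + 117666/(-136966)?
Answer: -17061550095/24192920927 ≈ -0.70523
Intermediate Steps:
54354/353269 + 117666/(-136966) = 54354*(1/353269) + 117666*(-1/136966) = 54354/353269 - 58833/68483 = -17061550095/24192920927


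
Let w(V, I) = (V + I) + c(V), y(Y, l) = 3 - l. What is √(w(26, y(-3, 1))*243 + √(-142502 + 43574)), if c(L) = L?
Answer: √(13122 + 12*I*√687) ≈ 114.56 + 1.373*I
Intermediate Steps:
w(V, I) = I + 2*V (w(V, I) = (V + I) + V = (I + V) + V = I + 2*V)
√(w(26, y(-3, 1))*243 + √(-142502 + 43574)) = √(((3 - 1*1) + 2*26)*243 + √(-142502 + 43574)) = √(((3 - 1) + 52)*243 + √(-98928)) = √((2 + 52)*243 + 12*I*√687) = √(54*243 + 12*I*√687) = √(13122 + 12*I*√687)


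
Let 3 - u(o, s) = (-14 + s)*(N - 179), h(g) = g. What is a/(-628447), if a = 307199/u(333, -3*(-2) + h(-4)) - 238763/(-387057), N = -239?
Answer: 39235534808/406462078310409 ≈ 9.6529e-5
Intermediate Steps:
u(o, s) = -5849 + 418*s (u(o, s) = 3 - (-14 + s)*(-239 - 179) = 3 - (-14 + s)*(-418) = 3 - (5852 - 418*s) = 3 + (-5852 + 418*s) = -5849 + 418*s)
a = -39235534808/646772247 (a = 307199/(-5849 + 418*(-3*(-2) - 4)) - 238763/(-387057) = 307199/(-5849 + 418*(6 - 4)) - 238763*(-1/387057) = 307199/(-5849 + 418*2) + 238763/387057 = 307199/(-5849 + 836) + 238763/387057 = 307199/(-5013) + 238763/387057 = 307199*(-1/5013) + 238763/387057 = -307199/5013 + 238763/387057 = -39235534808/646772247 ≈ -60.664)
a/(-628447) = -39235534808/646772247/(-628447) = -39235534808/646772247*(-1/628447) = 39235534808/406462078310409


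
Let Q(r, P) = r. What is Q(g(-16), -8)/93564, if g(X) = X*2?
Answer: -8/23391 ≈ -0.00034201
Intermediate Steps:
g(X) = 2*X
Q(g(-16), -8)/93564 = (2*(-16))/93564 = -32*1/93564 = -8/23391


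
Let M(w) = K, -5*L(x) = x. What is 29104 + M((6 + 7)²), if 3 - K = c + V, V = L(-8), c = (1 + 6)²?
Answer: 145282/5 ≈ 29056.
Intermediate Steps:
L(x) = -x/5
c = 49 (c = 7² = 49)
V = 8/5 (V = -⅕*(-8) = 8/5 ≈ 1.6000)
K = -238/5 (K = 3 - (49 + 8/5) = 3 - 1*253/5 = 3 - 253/5 = -238/5 ≈ -47.600)
M(w) = -238/5
29104 + M((6 + 7)²) = 29104 - 238/5 = 145282/5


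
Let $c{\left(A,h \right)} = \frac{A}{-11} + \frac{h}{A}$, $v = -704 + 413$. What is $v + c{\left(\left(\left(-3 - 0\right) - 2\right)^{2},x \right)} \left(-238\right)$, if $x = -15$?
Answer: $\frac{21599}{55} \approx 392.71$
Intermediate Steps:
$v = -291$
$c{\left(A,h \right)} = - \frac{A}{11} + \frac{h}{A}$ ($c{\left(A,h \right)} = A \left(- \frac{1}{11}\right) + \frac{h}{A} = - \frac{A}{11} + \frac{h}{A}$)
$v + c{\left(\left(\left(-3 - 0\right) - 2\right)^{2},x \right)} \left(-238\right) = -291 + \left(- \frac{\left(\left(-3 - 0\right) - 2\right)^{2}}{11} - \frac{15}{\left(\left(-3 - 0\right) - 2\right)^{2}}\right) \left(-238\right) = -291 + \left(- \frac{\left(\left(-3 + 0\right) - 2\right)^{2}}{11} - \frac{15}{\left(\left(-3 + 0\right) - 2\right)^{2}}\right) \left(-238\right) = -291 + \left(- \frac{\left(-3 - 2\right)^{2}}{11} - \frac{15}{\left(-3 - 2\right)^{2}}\right) \left(-238\right) = -291 + \left(- \frac{\left(-5\right)^{2}}{11} - \frac{15}{\left(-5\right)^{2}}\right) \left(-238\right) = -291 + \left(\left(- \frac{1}{11}\right) 25 - \frac{15}{25}\right) \left(-238\right) = -291 + \left(- \frac{25}{11} - \frac{3}{5}\right) \left(-238\right) = -291 - - \frac{37604}{55} = -291 + \frac{37604}{55} = \frac{21599}{55}$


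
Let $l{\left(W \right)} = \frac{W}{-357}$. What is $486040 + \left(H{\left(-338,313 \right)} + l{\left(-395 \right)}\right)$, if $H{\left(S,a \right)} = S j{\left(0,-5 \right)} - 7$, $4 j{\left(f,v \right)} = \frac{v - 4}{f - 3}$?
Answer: $\frac{346847353}{714} \approx 4.8578 \cdot 10^{5}$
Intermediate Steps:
$l{\left(W \right)} = - \frac{W}{357}$ ($l{\left(W \right)} = W \left(- \frac{1}{357}\right) = - \frac{W}{357}$)
$j{\left(f,v \right)} = \frac{-4 + v}{4 \left(-3 + f\right)}$ ($j{\left(f,v \right)} = \frac{\left(v - 4\right) \frac{1}{f - 3}}{4} = \frac{\left(-4 + v\right) \frac{1}{-3 + f}}{4} = \frac{\frac{1}{-3 + f} \left(-4 + v\right)}{4} = \frac{-4 + v}{4 \left(-3 + f\right)}$)
$H{\left(S,a \right)} = -7 + \frac{3 S}{4}$ ($H{\left(S,a \right)} = S \frac{-4 - 5}{4 \left(-3 + 0\right)} - 7 = S \frac{1}{4} \frac{1}{-3} \left(-9\right) - 7 = S \frac{1}{4} \left(- \frac{1}{3}\right) \left(-9\right) - 7 = S \frac{3}{4} - 7 = \frac{3 S}{4} - 7 = -7 + \frac{3 S}{4}$)
$486040 + \left(H{\left(-338,313 \right)} + l{\left(-395 \right)}\right) = 486040 + \left(\left(-7 + \frac{3}{4} \left(-338\right)\right) - - \frac{395}{357}\right) = 486040 + \left(\left(-7 - \frac{507}{2}\right) + \frac{395}{357}\right) = 486040 + \left(- \frac{521}{2} + \frac{395}{357}\right) = 486040 - \frac{185207}{714} = \frac{346847353}{714}$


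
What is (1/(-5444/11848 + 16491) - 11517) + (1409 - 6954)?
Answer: -833393062860/48844981 ≈ -17062.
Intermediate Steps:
(1/(-5444/11848 + 16491) - 11517) + (1409 - 6954) = (1/(-5444*1/11848 + 16491) - 11517) - 5545 = (1/(-1361/2962 + 16491) - 11517) - 5545 = (1/(48844981/2962) - 11517) - 5545 = (2962/48844981 - 11517) - 5545 = -562547643215/48844981 - 5545 = -833393062860/48844981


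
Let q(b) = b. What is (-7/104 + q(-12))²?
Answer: 1575025/10816 ≈ 145.62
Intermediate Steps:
(-7/104 + q(-12))² = (-7/104 - 12)² = (-1255/104)² = 1575025/10816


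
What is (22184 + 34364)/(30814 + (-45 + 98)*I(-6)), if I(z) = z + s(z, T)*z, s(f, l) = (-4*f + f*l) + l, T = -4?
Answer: 14137/4126 ≈ 3.4263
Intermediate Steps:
s(f, l) = l - 4*f + f*l
I(z) = z + z*(-4 - 8*z) (I(z) = z + (-4 - 4*z + z*(-4))*z = z + (-4 - 4*z - 4*z)*z = z + (-4 - 8*z)*z = z + z*(-4 - 8*z))
(22184 + 34364)/(30814 + (-45 + 98)*I(-6)) = (22184 + 34364)/(30814 + (-45 + 98)*(-1*(-6)*(3 + 8*(-6)))) = 56548/(30814 + 53*(-1*(-6)*(3 - 48))) = 56548/(30814 + 53*(-1*(-6)*(-45))) = 56548/(30814 + 53*(-270)) = 56548/(30814 - 14310) = 56548/16504 = 56548*(1/16504) = 14137/4126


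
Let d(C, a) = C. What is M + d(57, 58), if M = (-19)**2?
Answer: 418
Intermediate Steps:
M = 361
M + d(57, 58) = 361 + 57 = 418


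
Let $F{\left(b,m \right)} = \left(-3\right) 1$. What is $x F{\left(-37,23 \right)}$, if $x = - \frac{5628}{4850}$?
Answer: $\frac{8442}{2425} \approx 3.4812$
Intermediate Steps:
$F{\left(b,m \right)} = -3$
$x = - \frac{2814}{2425}$ ($x = \left(-5628\right) \frac{1}{4850} = - \frac{2814}{2425} \approx -1.1604$)
$x F{\left(-37,23 \right)} = \left(- \frac{2814}{2425}\right) \left(-3\right) = \frac{8442}{2425}$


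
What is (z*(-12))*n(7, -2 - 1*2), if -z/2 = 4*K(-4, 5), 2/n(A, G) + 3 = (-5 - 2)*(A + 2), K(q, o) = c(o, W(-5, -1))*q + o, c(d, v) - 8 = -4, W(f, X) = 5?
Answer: 32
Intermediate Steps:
c(d, v) = 4 (c(d, v) = 8 - 4 = 4)
K(q, o) = o + 4*q (K(q, o) = 4*q + o = o + 4*q)
n(A, G) = 2/(-17 - 7*A) (n(A, G) = 2/(-3 + (-5 - 2)*(A + 2)) = 2/(-3 - 7*(2 + A)) = 2/(-3 + (-14 - 7*A)) = 2/(-17 - 7*A))
z = 88 (z = -8*(5 + 4*(-4)) = -8*(5 - 16) = -8*(-11) = -2*(-44) = 88)
(z*(-12))*n(7, -2 - 1*2) = (88*(-12))*(-2/(17 + 7*7)) = -(-2112)/(17 + 49) = -(-2112)/66 = -1056*(-1/33) = 32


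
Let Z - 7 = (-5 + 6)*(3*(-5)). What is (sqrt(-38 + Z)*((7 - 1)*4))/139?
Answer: 24*I*sqrt(46)/139 ≈ 1.171*I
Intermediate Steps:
Z = -8 (Z = 7 + (-5 + 6)*(3*(-5)) = 7 + 1*(-15) = 7 - 15 = -8)
(sqrt(-38 + Z)*((7 - 1)*4))/139 = (sqrt(-38 - 8)*((7 - 1)*4))/139 = (sqrt(-46)*(6*4))*(1/139) = ((I*sqrt(46))*24)*(1/139) = (24*I*sqrt(46))*(1/139) = 24*I*sqrt(46)/139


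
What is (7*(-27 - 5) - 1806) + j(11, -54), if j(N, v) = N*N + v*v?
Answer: 1007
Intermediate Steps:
j(N, v) = N² + v²
(7*(-27 - 5) - 1806) + j(11, -54) = (7*(-27 - 5) - 1806) + (11² + (-54)²) = (7*(-32) - 1806) + (121 + 2916) = (-224 - 1806) + 3037 = -2030 + 3037 = 1007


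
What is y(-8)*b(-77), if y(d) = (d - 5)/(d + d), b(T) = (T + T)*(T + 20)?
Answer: 57057/8 ≈ 7132.1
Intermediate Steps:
b(T) = 2*T*(20 + T) (b(T) = (2*T)*(20 + T) = 2*T*(20 + T))
y(d) = (-5 + d)/(2*d) (y(d) = (-5 + d)/((2*d)) = (-5 + d)*(1/(2*d)) = (-5 + d)/(2*d))
y(-8)*b(-77) = ((½)*(-5 - 8)/(-8))*(2*(-77)*(20 - 77)) = ((½)*(-⅛)*(-13))*(2*(-77)*(-57)) = (13/16)*8778 = 57057/8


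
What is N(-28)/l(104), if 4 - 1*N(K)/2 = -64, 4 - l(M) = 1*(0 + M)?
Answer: -34/25 ≈ -1.3600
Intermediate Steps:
l(M) = 4 - M (l(M) = 4 - (0 + M) = 4 - M)
N(K) = 136 (N(K) = 8 - 2*(-64) = 8 + 128 = 136)
N(-28)/l(104) = 136/(4 - 1*104) = 136/(4 - 104) = 136/(-100) = 136*(-1/100) = -34/25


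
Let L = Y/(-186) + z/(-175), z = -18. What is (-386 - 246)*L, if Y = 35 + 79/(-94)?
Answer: 39059654/764925 ≈ 51.063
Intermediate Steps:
Y = 3211/94 (Y = 35 + 79*(-1/94) = 35 - 79/94 = 3211/94 ≈ 34.160)
L = -247213/3059700 (L = (3211/94)/(-186) - 18/(-175) = (3211/94)*(-1/186) - 18*(-1/175) = -3211/17484 + 18/175 = -247213/3059700 ≈ -0.080796)
(-386 - 246)*L = (-386 - 246)*(-247213/3059700) = -632*(-247213/3059700) = 39059654/764925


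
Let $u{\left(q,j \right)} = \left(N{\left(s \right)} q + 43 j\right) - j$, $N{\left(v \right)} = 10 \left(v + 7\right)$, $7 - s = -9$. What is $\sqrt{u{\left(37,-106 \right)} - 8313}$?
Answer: $i \sqrt{4255} \approx 65.23 i$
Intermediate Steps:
$s = 16$ ($s = 7 - -9 = 7 + 9 = 16$)
$N{\left(v \right)} = 70 + 10 v$ ($N{\left(v \right)} = 10 \left(7 + v\right) = 70 + 10 v$)
$u{\left(q,j \right)} = 42 j + 230 q$ ($u{\left(q,j \right)} = \left(\left(70 + 10 \cdot 16\right) q + 43 j\right) - j = \left(\left(70 + 160\right) q + 43 j\right) - j = \left(230 q + 43 j\right) - j = \left(43 j + 230 q\right) - j = 42 j + 230 q$)
$\sqrt{u{\left(37,-106 \right)} - 8313} = \sqrt{\left(42 \left(-106\right) + 230 \cdot 37\right) - 8313} = \sqrt{\left(-4452 + 8510\right) - 8313} = \sqrt{4058 - 8313} = \sqrt{-4255} = i \sqrt{4255}$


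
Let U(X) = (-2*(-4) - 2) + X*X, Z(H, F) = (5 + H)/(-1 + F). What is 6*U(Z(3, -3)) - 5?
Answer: 55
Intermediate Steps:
Z(H, F) = (5 + H)/(-1 + F)
U(X) = 6 + X² (U(X) = (8 - 2) + X² = 6 + X²)
6*U(Z(3, -3)) - 5 = 6*(6 + ((5 + 3)/(-1 - 3))²) - 5 = 6*(6 + (8/(-4))²) - 5 = 6*(6 + (-¼*8)²) - 5 = 6*(6 + (-2)²) - 5 = 6*(6 + 4) - 5 = 6*10 - 5 = 60 - 5 = 55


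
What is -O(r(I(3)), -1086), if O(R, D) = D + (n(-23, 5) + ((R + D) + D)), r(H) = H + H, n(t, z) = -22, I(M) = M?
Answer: 3274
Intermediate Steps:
r(H) = 2*H
O(R, D) = -22 + R + 3*D (O(R, D) = D + (-22 + ((R + D) + D)) = D + (-22 + ((D + R) + D)) = D + (-22 + (R + 2*D)) = D + (-22 + R + 2*D) = -22 + R + 3*D)
-O(r(I(3)), -1086) = -(-22 + 2*3 + 3*(-1086)) = -(-22 + 6 - 3258) = -1*(-3274) = 3274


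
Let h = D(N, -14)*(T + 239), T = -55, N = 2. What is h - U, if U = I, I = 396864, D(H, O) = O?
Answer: -399440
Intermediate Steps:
h = -2576 (h = -14*(-55 + 239) = -14*184 = -2576)
U = 396864
h - U = -2576 - 1*396864 = -2576 - 396864 = -399440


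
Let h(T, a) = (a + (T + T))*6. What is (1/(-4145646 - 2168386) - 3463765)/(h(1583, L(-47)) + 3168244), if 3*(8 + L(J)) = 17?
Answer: -21870323050481/20124246955232 ≈ -1.0868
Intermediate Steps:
L(J) = -7/3 (L(J) = -8 + (1/3)*17 = -8 + 17/3 = -7/3)
h(T, a) = 6*a + 12*T (h(T, a) = (a + 2*T)*6 = 6*a + 12*T)
(1/(-4145646 - 2168386) - 3463765)/(h(1583, L(-47)) + 3168244) = (1/(-4145646 - 2168386) - 3463765)/((6*(-7/3) + 12*1583) + 3168244) = (1/(-6314032) - 3463765)/((-14 + 18996) + 3168244) = (-1/6314032 - 3463765)/(18982 + 3168244) = -21870323050481/6314032/3187226 = -21870323050481/6314032*1/3187226 = -21870323050481/20124246955232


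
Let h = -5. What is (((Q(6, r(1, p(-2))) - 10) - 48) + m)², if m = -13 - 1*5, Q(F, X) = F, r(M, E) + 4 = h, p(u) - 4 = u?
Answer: 4900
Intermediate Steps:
p(u) = 4 + u
r(M, E) = -9 (r(M, E) = -4 - 5 = -9)
m = -18 (m = -13 - 5 = -18)
(((Q(6, r(1, p(-2))) - 10) - 48) + m)² = (((6 - 10) - 48) - 18)² = ((-4 - 48) - 18)² = (-52 - 18)² = (-70)² = 4900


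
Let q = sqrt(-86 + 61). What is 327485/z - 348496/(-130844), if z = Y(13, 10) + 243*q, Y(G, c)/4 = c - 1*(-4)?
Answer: 728780110524/48391377671 - 397894275*I/1479361 ≈ 15.06 - 268.96*I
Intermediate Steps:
Y(G, c) = 16 + 4*c (Y(G, c) = 4*(c - 1*(-4)) = 4*(c + 4) = 4*(4 + c) = 16 + 4*c)
q = 5*I (q = sqrt(-25) = 5*I ≈ 5.0*I)
z = 56 + 1215*I (z = (16 + 4*10) + 243*(5*I) = (16 + 40) + 1215*I = 56 + 1215*I ≈ 56.0 + 1215.0*I)
327485/z - 348496/(-130844) = 327485/(56 + 1215*I) - 348496/(-130844) = 327485*((56 - 1215*I)/1479361) - 348496*(-1/130844) = 327485*(56 - 1215*I)/1479361 + 87124/32711 = 87124/32711 + 327485*(56 - 1215*I)/1479361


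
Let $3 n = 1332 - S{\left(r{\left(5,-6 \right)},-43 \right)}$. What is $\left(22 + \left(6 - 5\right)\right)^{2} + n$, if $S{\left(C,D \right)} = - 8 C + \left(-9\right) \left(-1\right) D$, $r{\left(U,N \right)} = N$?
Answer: $1086$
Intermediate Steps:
$S{\left(C,D \right)} = - 8 C + 9 D$
$n = 557$ ($n = \frac{1332 - \left(\left(-8\right) \left(-6\right) + 9 \left(-43\right)\right)}{3} = \frac{1332 - \left(48 - 387\right)}{3} = \frac{1332 - -339}{3} = \frac{1332 + 339}{3} = \frac{1}{3} \cdot 1671 = 557$)
$\left(22 + \left(6 - 5\right)\right)^{2} + n = \left(22 + \left(6 - 5\right)\right)^{2} + 557 = \left(22 + 1\right)^{2} + 557 = 23^{2} + 557 = 529 + 557 = 1086$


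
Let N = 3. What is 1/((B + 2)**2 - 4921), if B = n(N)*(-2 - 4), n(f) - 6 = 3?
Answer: -1/2217 ≈ -0.00045106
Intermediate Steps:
n(f) = 9 (n(f) = 6 + 3 = 9)
B = -54 (B = 9*(-2 - 4) = 9*(-6) = -54)
1/((B + 2)**2 - 4921) = 1/((-54 + 2)**2 - 4921) = 1/((-52)**2 - 4921) = 1/(2704 - 4921) = 1/(-2217) = -1/2217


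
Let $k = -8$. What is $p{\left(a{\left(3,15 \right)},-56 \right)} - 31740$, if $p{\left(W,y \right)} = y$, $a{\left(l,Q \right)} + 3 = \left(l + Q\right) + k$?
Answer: $-31796$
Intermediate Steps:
$a{\left(l,Q \right)} = -11 + Q + l$ ($a{\left(l,Q \right)} = -3 - \left(8 - Q - l\right) = -3 + \left(-8 + Q + l\right) = -11 + Q + l$)
$p{\left(a{\left(3,15 \right)},-56 \right)} - 31740 = -56 - 31740 = -31796$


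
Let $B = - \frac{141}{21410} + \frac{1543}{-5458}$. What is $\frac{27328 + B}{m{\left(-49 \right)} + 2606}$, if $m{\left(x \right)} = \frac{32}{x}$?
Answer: $\frac{6519860274207}{621585107765} \approx 10.489$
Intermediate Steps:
$B = - \frac{8451302}{29213945}$ ($B = \left(-141\right) \frac{1}{21410} + 1543 \left(- \frac{1}{5458}\right) = - \frac{141}{21410} - \frac{1543}{5458} = - \frac{8451302}{29213945} \approx -0.28929$)
$\frac{27328 + B}{m{\left(-49 \right)} + 2606} = \frac{27328 - \frac{8451302}{29213945}}{\frac{32}{-49} + 2606} = \frac{798350237658}{29213945 \left(32 \left(- \frac{1}{49}\right) + 2606\right)} = \frac{798350237658}{29213945 \left(- \frac{32}{49} + 2606\right)} = \frac{798350237658}{29213945 \cdot \frac{127662}{49}} = \frac{798350237658}{29213945} \cdot \frac{49}{127662} = \frac{6519860274207}{621585107765}$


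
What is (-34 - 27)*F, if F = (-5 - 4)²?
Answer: -4941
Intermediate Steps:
F = 81 (F = (-9)² = 81)
(-34 - 27)*F = (-34 - 27)*81 = -61*81 = -4941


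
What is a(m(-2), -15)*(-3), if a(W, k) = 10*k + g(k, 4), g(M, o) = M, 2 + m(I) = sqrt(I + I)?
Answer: 495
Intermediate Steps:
m(I) = -2 + sqrt(2)*sqrt(I) (m(I) = -2 + sqrt(I + I) = -2 + sqrt(2*I) = -2 + sqrt(2)*sqrt(I))
a(W, k) = 11*k (a(W, k) = 10*k + k = 11*k)
a(m(-2), -15)*(-3) = (11*(-15))*(-3) = -165*(-3) = 495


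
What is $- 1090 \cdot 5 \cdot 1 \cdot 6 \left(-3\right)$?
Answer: $98100$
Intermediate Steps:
$- 1090 \cdot 5 \cdot 1 \cdot 6 \left(-3\right) = - 1090 \cdot 5 \left(-18\right) = \left(-1090\right) \left(-90\right) = 98100$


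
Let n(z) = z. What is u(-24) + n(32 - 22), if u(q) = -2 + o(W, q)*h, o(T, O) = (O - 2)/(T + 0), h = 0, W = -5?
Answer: 8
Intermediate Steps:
o(T, O) = (-2 + O)/T
u(q) = -2 (u(q) = -2 + ((-2 + q)/(-5))*0 = -2 - (-2 + q)/5*0 = -2 + (⅖ - q/5)*0 = -2 + 0 = -2)
u(-24) + n(32 - 22) = -2 + (32 - 22) = -2 + 10 = 8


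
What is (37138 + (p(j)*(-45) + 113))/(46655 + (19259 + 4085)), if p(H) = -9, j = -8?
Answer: 12552/23333 ≈ 0.53795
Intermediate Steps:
(37138 + (p(j)*(-45) + 113))/(46655 + (19259 + 4085)) = (37138 + (-9*(-45) + 113))/(46655 + (19259 + 4085)) = (37138 + (405 + 113))/(46655 + 23344) = (37138 + 518)/69999 = 37656*(1/69999) = 12552/23333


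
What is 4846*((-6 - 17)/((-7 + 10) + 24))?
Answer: -111458/27 ≈ -4128.1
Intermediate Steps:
4846*((-6 - 17)/((-7 + 10) + 24)) = 4846*(-23/(3 + 24)) = 4846*(-23/27) = -111458/27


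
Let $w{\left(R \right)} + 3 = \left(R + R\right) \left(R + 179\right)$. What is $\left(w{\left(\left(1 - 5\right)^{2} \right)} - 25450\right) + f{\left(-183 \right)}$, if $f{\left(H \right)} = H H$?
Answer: $14276$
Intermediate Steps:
$w{\left(R \right)} = -3 + 2 R \left(179 + R\right)$ ($w{\left(R \right)} = -3 + \left(R + R\right) \left(R + 179\right) = -3 + 2 R \left(179 + R\right)$)
$f{\left(H \right)} = H^{2}$
$\left(w{\left(\left(1 - 5\right)^{2} \right)} - 25450\right) + f{\left(-183 \right)} = \left(\left(-3 + 2 \left(\left(1 - 5\right)^{2}\right)^{2} + 358 \left(1 - 5\right)^{2}\right) - 25450\right) + \left(-183\right)^{2} = \left(\left(-3 + 2 \left(\left(-4\right)^{2}\right)^{2} + 358 \left(-4\right)^{2}\right) - 25450\right) + 33489 = \left(\left(-3 + 2 \cdot 16^{2} + 358 \cdot 16\right) - 25450\right) + 33489 = \left(\left(-3 + 2 \cdot 256 + 5728\right) - 25450\right) + 33489 = \left(\left(-3 + 512 + 5728\right) - 25450\right) + 33489 = \left(6237 - 25450\right) + 33489 = -19213 + 33489 = 14276$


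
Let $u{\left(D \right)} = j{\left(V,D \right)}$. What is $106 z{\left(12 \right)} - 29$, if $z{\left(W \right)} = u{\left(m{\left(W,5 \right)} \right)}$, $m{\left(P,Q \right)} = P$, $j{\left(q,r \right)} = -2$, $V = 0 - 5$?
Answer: $-241$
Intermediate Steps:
$V = -5$
$u{\left(D \right)} = -2$
$z{\left(W \right)} = -2$
$106 z{\left(12 \right)} - 29 = 106 \left(-2\right) - 29 = -212 - 29 = -241$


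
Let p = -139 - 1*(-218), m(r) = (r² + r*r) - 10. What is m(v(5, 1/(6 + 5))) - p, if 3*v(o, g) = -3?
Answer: -87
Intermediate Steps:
v(o, g) = -1 (v(o, g) = (⅓)*(-3) = -1)
m(r) = -10 + 2*r² (m(r) = (r² + r²) - 10 = 2*r² - 10 = -10 + 2*r²)
p = 79 (p = -139 + 218 = 79)
m(v(5, 1/(6 + 5))) - p = (-10 + 2*(-1)²) - 1*79 = (-10 + 2*1) - 79 = (-10 + 2) - 79 = -8 - 79 = -87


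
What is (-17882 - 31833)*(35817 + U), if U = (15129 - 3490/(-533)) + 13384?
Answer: -1704795956700/533 ≈ -3.1985e+9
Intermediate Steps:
U = 15200919/533 (U = (15129 - 3490*(-1/533)) + 13384 = (15129 + 3490/533) + 13384 = 8067247/533 + 13384 = 15200919/533 ≈ 28520.)
(-17882 - 31833)*(35817 + U) = (-17882 - 31833)*(35817 + 15200919/533) = -49715*34291380/533 = -1704795956700/533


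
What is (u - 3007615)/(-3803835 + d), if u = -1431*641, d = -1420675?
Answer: 1962443/2612255 ≈ 0.75124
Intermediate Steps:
u = -917271
(u - 3007615)/(-3803835 + d) = (-917271 - 3007615)/(-3803835 - 1420675) = -3924886/(-5224510) = -3924886*(-1/5224510) = 1962443/2612255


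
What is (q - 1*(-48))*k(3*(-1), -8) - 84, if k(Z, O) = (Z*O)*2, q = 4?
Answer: 2412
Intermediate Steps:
k(Z, O) = 2*O*Z (k(Z, O) = (O*Z)*2 = 2*O*Z)
(q - 1*(-48))*k(3*(-1), -8) - 84 = (4 - 1*(-48))*(2*(-8)*(3*(-1))) - 84 = (4 + 48)*(2*(-8)*(-3)) - 84 = 52*48 - 84 = 2496 - 84 = 2412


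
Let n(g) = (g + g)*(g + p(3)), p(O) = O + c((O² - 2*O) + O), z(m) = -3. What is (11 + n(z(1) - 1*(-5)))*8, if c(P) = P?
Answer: 440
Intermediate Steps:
p(O) = O² (p(O) = O + ((O² - 2*O) + O) = O + (O² - O) = O²)
n(g) = 2*g*(9 + g) (n(g) = (g + g)*(g + 3²) = (2*g)*(g + 9) = (2*g)*(9 + g) = 2*g*(9 + g))
(11 + n(z(1) - 1*(-5)))*8 = (11 + 2*(-3 - 1*(-5))*(9 + (-3 - 1*(-5))))*8 = (11 + 2*(-3 + 5)*(9 + (-3 + 5)))*8 = (11 + 2*2*(9 + 2))*8 = (11 + 2*2*11)*8 = (11 + 44)*8 = 55*8 = 440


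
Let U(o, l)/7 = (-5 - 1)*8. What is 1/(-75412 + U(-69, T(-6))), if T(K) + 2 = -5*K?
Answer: -1/75748 ≈ -1.3202e-5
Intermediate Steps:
T(K) = -2 - 5*K
U(o, l) = -336 (U(o, l) = 7*((-5 - 1)*8) = 7*(-6*8) = 7*(-48) = -336)
1/(-75412 + U(-69, T(-6))) = 1/(-75412 - 336) = 1/(-75748) = -1/75748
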